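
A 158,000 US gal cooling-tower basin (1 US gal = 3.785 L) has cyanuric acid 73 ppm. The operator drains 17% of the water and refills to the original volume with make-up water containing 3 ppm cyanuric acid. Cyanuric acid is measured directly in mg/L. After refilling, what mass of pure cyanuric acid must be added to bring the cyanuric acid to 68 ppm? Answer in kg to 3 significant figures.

Volume: 158,000 US gal × 3.785 L/gal = 598,030 L.
After draining 17% and refilling: 73 × 0.83 + 3 × 0.17 = 61.1 ppm.
Deficit to target: 68 − 61.1 = 6.9 mg/L.
Mass: 6.9 mg/L × 598,030 L = 4126 g cyanuric acid.

4.13 kg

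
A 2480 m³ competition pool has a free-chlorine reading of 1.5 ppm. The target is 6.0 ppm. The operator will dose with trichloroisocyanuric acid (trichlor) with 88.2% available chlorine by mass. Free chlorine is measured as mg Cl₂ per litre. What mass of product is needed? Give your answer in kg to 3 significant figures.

Volume: 2480 m³ = 2,480,000 L.
Chlorine deficit: 6.0 − 1.5 = 4.5 ppm = 4.5 mg/L as Cl₂.
Cl₂ equivalent needed: 4.5 mg/L × 2,480,000 L = 11,160,000 mg = 11,160 g.
Product at 88.2% available chlorine: 11,160 / 0.882 = 12,650 g.

12.7 kg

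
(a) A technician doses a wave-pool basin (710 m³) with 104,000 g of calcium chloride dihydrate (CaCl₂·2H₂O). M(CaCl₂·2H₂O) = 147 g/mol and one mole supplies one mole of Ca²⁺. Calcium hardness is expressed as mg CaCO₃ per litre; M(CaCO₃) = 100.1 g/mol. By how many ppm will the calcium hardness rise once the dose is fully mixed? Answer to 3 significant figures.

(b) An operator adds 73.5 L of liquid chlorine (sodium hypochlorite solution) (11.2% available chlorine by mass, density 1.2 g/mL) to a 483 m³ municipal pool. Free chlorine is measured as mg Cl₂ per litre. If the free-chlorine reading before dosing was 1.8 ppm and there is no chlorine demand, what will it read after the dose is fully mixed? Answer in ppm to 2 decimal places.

(a) Volume: 710 m³ = 710,000 L.
(a) Moles of Ca²⁺: 104,000 g ÷ 147 g/mol = 707.5 mol.
(a) As CaCO₃: 707.5 mol × 100.1 g/mol = 70,820 g.
(a) Rise: 70,820 g / 710,000 L × 1000 = 99.75 mg/L.

(b) Volume: 483 m³ = 483,000 L.
(b) Mass of solution: 73.5 L × 1000 mL/L × 1.2 g/mL = 88,200 g.
(b) Available chlorine delivered: 88,200 g × 0.112 = 9878 g as Cl₂.
(b) Concentration rise: 9878 g / 483,000 L = 20.45 mg/L = 20.45 ppm.
(b) Final FC: 1.8 + 20.45 = 22.25 ppm.

(a) 99.7 ppm; (b) 22.25 ppm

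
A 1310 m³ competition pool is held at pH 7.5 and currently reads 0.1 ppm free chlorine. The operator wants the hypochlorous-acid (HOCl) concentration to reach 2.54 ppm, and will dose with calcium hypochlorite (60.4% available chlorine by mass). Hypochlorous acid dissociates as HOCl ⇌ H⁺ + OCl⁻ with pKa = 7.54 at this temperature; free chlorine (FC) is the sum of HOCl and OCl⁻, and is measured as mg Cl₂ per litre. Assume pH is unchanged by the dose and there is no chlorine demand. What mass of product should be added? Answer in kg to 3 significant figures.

Volume: 1310 m³ = 1,310,000 L.
[OCl⁻]/[HOCl] = 10^(pH − pKa) = 10^(7.5 − 7.54) = 0.912; fraction as HOCl = 1/(1 + 0.912) = 0.523.
Free chlorine required for 2.54 ppm HOCl: 2.54 / 0.523 = 4.857 ppm.
FC to add: 4.857 − 0.1 = 4.757 mg/L as Cl₂.
Cl₂ equivalent: 4.757 mg/L × 1,310,000 L = 6231 g.
Product at 60.4% available Cl: 6231 / 0.604 = 10,320 g.

10.3 kg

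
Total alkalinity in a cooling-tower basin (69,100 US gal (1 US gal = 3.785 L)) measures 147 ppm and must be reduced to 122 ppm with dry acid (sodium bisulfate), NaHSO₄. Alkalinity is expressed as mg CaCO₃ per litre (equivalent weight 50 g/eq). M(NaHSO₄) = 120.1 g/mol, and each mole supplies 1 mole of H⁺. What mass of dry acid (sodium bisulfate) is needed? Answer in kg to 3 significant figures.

Volume: 69,100 US gal × 3.785 L/gal = 261,544 L.
Alkalinity to neutralize: (147 − 122) = 25 mg/L as CaCO₃ × 261,544 L = 6539 g as CaCO₃.
Equivalents of H⁺ required: 6539 ÷ 50 g/eq = 130.8 eq = 130.8 mol NaHSO₄.
Mass of NaHSO₄: 130.8 × 120.1 = 15,710 g.

15.7 kg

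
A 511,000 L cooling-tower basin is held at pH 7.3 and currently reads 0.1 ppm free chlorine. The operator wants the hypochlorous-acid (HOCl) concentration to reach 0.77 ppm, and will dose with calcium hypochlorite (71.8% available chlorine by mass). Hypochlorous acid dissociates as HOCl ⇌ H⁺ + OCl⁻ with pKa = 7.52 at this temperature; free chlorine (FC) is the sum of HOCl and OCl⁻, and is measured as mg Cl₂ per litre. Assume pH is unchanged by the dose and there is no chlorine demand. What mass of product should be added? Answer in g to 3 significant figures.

807 g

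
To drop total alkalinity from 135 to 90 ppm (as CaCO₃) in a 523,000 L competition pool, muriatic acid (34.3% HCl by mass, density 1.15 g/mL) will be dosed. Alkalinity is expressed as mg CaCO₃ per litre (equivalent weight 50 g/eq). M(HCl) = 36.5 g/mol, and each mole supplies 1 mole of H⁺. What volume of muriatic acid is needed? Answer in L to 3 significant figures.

43.6 L

Alkalinity to neutralize: (135 − 90) = 45 mg/L as CaCO₃ × 523,000 L = 23,540 g as CaCO₃.
Equivalents of H⁺ required: 23,540 ÷ 50 g/eq = 470.7 eq = 470.7 mol HCl.
Mass of HCl: 470.7 × 36.5 = 17,180 g.
Mass of 34.3% solution: 17,180 / 0.343 = 50,090 g.
Volume: 50,090 g ÷ 1.15 g/mL = 43,560 mL.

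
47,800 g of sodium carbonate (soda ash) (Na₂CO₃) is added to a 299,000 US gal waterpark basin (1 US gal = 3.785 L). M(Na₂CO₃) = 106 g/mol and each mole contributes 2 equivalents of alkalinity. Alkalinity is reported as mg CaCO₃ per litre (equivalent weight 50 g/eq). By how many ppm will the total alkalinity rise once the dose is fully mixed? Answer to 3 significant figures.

Volume: 299,000 US gal × 3.785 L/gal = 1,131,715 L.
Moles of Na₂CO₃: 47,800 g ÷ 106 g/mol = 450.9 mol → 901.9 eq of alkalinity.
As CaCO₃: 901.9 eq × 50 g/eq = 45,090 g.
Rise: 45,090 g / 1,131,715 L × 1000 = 39.85 mg/L.

39.8 ppm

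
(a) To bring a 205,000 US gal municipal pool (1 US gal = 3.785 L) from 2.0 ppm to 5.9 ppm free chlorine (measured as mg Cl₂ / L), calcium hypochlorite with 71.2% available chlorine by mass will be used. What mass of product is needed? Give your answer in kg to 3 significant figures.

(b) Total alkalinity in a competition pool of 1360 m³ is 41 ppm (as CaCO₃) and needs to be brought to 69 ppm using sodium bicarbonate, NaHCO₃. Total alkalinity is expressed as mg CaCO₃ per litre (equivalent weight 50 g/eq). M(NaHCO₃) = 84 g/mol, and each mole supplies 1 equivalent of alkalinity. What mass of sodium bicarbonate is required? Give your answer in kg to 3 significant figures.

(a) 4.25 kg; (b) 64.0 kg

(a) Volume: 205,000 US gal × 3.785 L/gal = 775,925 L.
(a) Chlorine deficit: 5.9 − 2.0 = 3.9 ppm = 3.9 mg/L as Cl₂.
(a) Cl₂ equivalent needed: 3.9 mg/L × 775,925 L = 3,026,000 mg = 3026 g.
(a) Product at 71.2% available chlorine: 3026 / 0.712 = 4250 g.

(b) Volume: 1360 m³ = 1,360,000 L.
(b) Alkalinity to add: (69 − 41) = 28 mg/L as CaCO₃ × 1,360,000 L = 38,080 g as CaCO₃.
(b) Equivalents: 38,080 g ÷ 50 g/eq = 761.6 eq.
(b) NaHCO₃ supplies 1 eq per mole → 761.6 mol.
(b) Mass: 761.6 mol × 84 g/mol = 63,970 g.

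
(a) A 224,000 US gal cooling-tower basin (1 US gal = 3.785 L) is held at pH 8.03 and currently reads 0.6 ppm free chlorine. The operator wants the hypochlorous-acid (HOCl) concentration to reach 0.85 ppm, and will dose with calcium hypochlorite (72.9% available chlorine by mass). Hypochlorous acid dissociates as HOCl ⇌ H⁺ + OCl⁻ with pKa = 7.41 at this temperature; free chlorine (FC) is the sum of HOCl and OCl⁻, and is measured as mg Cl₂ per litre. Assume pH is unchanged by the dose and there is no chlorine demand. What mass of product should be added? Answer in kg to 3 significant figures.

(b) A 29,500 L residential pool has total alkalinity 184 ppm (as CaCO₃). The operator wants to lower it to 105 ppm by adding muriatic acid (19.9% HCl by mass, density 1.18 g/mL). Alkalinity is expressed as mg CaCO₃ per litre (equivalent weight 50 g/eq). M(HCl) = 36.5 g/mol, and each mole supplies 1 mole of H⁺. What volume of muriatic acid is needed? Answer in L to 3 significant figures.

(a) 4.41 kg; (b) 7.24 L

(a) Volume: 224,000 US gal × 3.785 L/gal = 847,840 L.
(a) [OCl⁻]/[HOCl] = 10^(pH − pKa) = 10^(8.03 − 7.41) = 4.169; fraction as HOCl = 1/(1 + 4.169) = 0.1935.
(a) Free chlorine required for 0.85 ppm HOCl: 0.85 / 0.1935 = 4.393 ppm.
(a) FC to add: 4.393 − 0.6 = 3.793 mg/L as Cl₂.
(a) Cl₂ equivalent: 3.793 mg/L × 847,840 L = 3216 g.
(a) Product at 72.9% available Cl: 3216 / 0.729 = 4412 g.

(b) Alkalinity to neutralize: (184 − 105) = 79 mg/L as CaCO₃ × 29,500 L = 2330 g as CaCO₃.
(b) Equivalents of H⁺ required: 2330 ÷ 50 g/eq = 46.61 eq = 46.61 mol HCl.
(b) Mass of HCl: 46.61 × 36.5 = 1701 g.
(b) Mass of 19.9% solution: 1701 / 0.199 = 8549 g.
(b) Volume: 8549 g ÷ 1.18 g/mL = 7245 mL.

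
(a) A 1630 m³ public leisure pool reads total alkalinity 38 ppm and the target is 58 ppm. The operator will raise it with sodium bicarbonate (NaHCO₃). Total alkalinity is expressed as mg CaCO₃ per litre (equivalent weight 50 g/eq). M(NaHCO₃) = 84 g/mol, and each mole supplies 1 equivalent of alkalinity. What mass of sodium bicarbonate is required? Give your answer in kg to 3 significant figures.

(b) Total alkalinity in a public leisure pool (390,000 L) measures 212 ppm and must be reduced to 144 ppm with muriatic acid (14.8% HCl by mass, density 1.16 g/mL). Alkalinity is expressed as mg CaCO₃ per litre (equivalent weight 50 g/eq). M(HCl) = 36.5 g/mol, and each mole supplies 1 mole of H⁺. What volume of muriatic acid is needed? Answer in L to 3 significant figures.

(a) 54.8 kg; (b) 113 L

(a) Volume: 1630 m³ = 1,630,000 L.
(a) Alkalinity to add: (58 − 38) = 20 mg/L as CaCO₃ × 1,630,000 L = 32,600 g as CaCO₃.
(a) Equivalents: 32,600 g ÷ 50 g/eq = 652 eq.
(a) NaHCO₃ supplies 1 eq per mole → 652 mol.
(a) Mass: 652 mol × 84 g/mol = 54,770 g.

(b) Alkalinity to neutralize: (212 − 144) = 68 mg/L as CaCO₃ × 390,000 L = 26,520 g as CaCO₃.
(b) Equivalents of H⁺ required: 26,520 ÷ 50 g/eq = 530.4 eq = 530.4 mol HCl.
(b) Mass of HCl: 530.4 × 36.5 = 19,360 g.
(b) Mass of 14.8% solution: 19,360 / 0.148 = 130,800 g.
(b) Volume: 130,800 g ÷ 1.16 g/mL = 112,800 mL.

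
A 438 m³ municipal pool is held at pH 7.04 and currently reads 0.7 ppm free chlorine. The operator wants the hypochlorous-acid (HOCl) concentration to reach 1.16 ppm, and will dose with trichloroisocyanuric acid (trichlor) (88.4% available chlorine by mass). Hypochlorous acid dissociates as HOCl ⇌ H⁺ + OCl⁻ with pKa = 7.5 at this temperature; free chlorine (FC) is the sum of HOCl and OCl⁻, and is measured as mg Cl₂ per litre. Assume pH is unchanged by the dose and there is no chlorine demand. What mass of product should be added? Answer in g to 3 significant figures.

427 g

Volume: 438 m³ = 438,000 L.
[OCl⁻]/[HOCl] = 10^(pH − pKa) = 10^(7.04 − 7.5) = 0.3467; fraction as HOCl = 1/(1 + 0.3467) = 0.7425.
Free chlorine required for 1.16 ppm HOCl: 1.16 / 0.7425 = 1.562 ppm.
FC to add: 1.562 − 0.7 = 0.8622 mg/L as Cl₂.
Cl₂ equivalent: 0.8622 mg/L × 438,000 L = 377.7 g.
Product at 88.4% available Cl: 377.7 / 0.884 = 427.2 g.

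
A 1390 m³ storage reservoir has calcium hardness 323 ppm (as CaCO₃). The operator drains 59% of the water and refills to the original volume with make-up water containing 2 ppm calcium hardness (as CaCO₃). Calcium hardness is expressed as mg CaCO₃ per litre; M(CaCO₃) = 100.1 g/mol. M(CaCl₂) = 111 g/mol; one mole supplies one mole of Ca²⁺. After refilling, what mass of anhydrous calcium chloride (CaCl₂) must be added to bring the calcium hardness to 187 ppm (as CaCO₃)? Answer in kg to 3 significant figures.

Volume: 1390 m³ = 1,390,000 L.
After draining 59% and refilling: 323 × 0.41 + 2 × 0.59 = 133.61 ppm.
Deficit to target: 187 − 133.61 = 53.39 mg/L.
As CaCO₃: 53.39 mg/L × 1,390,000 L = 74,210 g; ÷ 100.1 = 741.4 mol Ca²⁺.
Mass: 741.4 × 111 = 82,290 g.

82.3 kg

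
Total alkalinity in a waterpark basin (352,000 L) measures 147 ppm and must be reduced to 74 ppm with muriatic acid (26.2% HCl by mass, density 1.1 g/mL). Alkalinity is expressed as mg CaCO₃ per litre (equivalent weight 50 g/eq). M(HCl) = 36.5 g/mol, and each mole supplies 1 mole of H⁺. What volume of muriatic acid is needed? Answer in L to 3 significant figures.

Alkalinity to neutralize: (147 − 74) = 73 mg/L as CaCO₃ × 352,000 L = 25,700 g as CaCO₃.
Equivalents of H⁺ required: 25,700 ÷ 50 g/eq = 513.9 eq = 513.9 mol HCl.
Mass of HCl: 513.9 × 36.5 = 18,760 g.
Mass of 26.2% solution: 18,760 / 0.262 = 71,600 g.
Volume: 71,600 g ÷ 1.1 g/mL = 65,090 mL.

65.1 L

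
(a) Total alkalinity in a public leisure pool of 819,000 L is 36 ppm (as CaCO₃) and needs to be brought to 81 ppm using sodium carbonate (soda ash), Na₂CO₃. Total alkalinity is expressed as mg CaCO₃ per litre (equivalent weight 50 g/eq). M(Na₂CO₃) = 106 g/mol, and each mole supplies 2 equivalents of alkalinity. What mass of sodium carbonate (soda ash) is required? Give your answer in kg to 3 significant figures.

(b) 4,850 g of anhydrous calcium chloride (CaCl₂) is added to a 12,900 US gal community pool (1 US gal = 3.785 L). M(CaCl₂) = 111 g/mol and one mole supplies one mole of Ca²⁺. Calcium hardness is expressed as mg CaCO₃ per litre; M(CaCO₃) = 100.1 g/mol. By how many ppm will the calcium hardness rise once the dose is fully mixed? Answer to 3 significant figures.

(a) 39.1 kg; (b) 89.6 ppm

(a) Alkalinity to add: (81 − 36) = 45 mg/L as CaCO₃ × 819,000 L = 36,860 g as CaCO₃.
(a) Equivalents: 36,860 g ÷ 50 g/eq = 737.1 eq.
(a) Each mole of Na₂CO₃ supplies 2 eq, so 737.1 / 2 = 368.6 mol.
(a) Mass: 368.6 mol × 106 g/mol = 39,070 g.

(b) Volume: 12,900 US gal × 3.785 L/gal = 48,826 L.
(b) Moles of Ca²⁺: 4,850 g ÷ 111 g/mol = 43.69 mol.
(b) As CaCO₃: 43.69 mol × 100.1 g/mol = 4374 g.
(b) Rise: 4374 g / 48,826 L × 1000 = 89.58 mg/L.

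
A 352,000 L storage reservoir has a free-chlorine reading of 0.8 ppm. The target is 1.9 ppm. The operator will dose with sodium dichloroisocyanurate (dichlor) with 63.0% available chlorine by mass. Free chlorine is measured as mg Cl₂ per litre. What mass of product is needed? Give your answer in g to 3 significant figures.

615 g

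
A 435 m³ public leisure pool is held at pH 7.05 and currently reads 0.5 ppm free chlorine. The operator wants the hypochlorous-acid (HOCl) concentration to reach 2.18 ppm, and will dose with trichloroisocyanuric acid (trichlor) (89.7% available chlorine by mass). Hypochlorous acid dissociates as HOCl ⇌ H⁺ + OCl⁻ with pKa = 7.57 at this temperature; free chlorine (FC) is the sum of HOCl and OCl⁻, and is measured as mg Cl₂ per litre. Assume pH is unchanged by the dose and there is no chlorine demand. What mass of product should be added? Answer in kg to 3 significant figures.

1.13 kg

Volume: 435 m³ = 435,000 L.
[OCl⁻]/[HOCl] = 10^(pH − pKa) = 10^(7.05 − 7.57) = 0.302; fraction as HOCl = 1/(1 + 0.302) = 0.7681.
Free chlorine required for 2.18 ppm HOCl: 2.18 / 0.7681 = 2.838 ppm.
FC to add: 2.838 − 0.5 = 2.338 mg/L as Cl₂.
Cl₂ equivalent: 2.338 mg/L × 435,000 L = 1017 g.
Product at 89.7% available Cl: 1017 / 0.897 = 1134 g.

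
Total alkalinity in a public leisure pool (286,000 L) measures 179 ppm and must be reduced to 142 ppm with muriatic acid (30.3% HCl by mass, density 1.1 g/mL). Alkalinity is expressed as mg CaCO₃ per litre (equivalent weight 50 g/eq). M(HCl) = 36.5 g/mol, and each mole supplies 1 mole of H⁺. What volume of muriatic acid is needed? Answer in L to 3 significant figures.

23.2 L

Alkalinity to neutralize: (179 − 142) = 37 mg/L as CaCO₃ × 286,000 L = 10,580 g as CaCO₃.
Equivalents of H⁺ required: 10,580 ÷ 50 g/eq = 211.6 eq = 211.6 mol HCl.
Mass of HCl: 211.6 × 36.5 = 7725 g.
Mass of 30.3% solution: 7725 / 0.303 = 25,490 g.
Volume: 25,490 g ÷ 1.1 g/mL = 23,180 mL.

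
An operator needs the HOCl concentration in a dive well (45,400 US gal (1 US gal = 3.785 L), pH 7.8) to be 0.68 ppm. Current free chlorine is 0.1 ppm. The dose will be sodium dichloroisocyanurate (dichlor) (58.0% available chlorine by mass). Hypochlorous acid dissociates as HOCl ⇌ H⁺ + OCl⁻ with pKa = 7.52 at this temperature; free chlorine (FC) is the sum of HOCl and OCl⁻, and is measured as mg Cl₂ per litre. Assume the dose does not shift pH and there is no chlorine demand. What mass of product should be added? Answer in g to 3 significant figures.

556 g

Volume: 45,400 US gal × 3.785 L/gal = 171,839 L.
[OCl⁻]/[HOCl] = 10^(pH − pKa) = 10^(7.8 − 7.52) = 1.905; fraction as HOCl = 1/(1 + 1.905) = 0.3442.
Free chlorine required for 0.68 ppm HOCl: 0.68 / 0.3442 = 1.976 ppm.
FC to add: 1.976 − 0.1 = 1.876 mg/L as Cl₂.
Cl₂ equivalent: 1.876 mg/L × 171,839 L = 322.3 g.
Product at 58.0% available Cl: 322.3 / 0.58 = 555.7 g.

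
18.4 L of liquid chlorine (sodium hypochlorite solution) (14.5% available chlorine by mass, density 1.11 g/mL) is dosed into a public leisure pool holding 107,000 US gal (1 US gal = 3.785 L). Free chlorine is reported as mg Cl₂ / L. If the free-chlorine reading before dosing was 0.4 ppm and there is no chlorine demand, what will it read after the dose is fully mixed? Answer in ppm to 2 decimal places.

Volume: 107,000 US gal × 3.785 L/gal = 404,995 L.
Mass of solution: 18.4 L × 1000 mL/L × 1.11 g/mL = 20,420 g.
Available chlorine delivered: 20,420 g × 0.145 = 2961 g as Cl₂.
Concentration rise: 2961 g / 404,995 L = 7.312 mg/L = 7.31 ppm.
Final FC: 0.4 + 7.31 = 7.71 ppm.

7.71 ppm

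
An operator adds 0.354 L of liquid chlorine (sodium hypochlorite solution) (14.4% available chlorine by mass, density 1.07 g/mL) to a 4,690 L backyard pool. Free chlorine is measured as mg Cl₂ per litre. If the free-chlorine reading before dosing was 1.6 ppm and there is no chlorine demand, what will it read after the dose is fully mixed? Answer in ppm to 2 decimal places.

13.23 ppm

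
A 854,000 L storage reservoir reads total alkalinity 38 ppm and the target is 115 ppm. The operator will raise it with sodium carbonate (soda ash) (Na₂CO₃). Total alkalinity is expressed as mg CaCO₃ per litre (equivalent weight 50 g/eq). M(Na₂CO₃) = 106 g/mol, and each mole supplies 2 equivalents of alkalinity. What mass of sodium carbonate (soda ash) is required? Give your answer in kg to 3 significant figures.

69.7 kg

Alkalinity to add: (115 − 38) = 77 mg/L as CaCO₃ × 854,000 L = 65,760 g as CaCO₃.
Equivalents: 65,760 g ÷ 50 g/eq = 1315 eq.
Each mole of Na₂CO₃ supplies 2 eq, so 1315 / 2 = 657.6 mol.
Mass: 657.6 mol × 106 g/mol = 69,700 g.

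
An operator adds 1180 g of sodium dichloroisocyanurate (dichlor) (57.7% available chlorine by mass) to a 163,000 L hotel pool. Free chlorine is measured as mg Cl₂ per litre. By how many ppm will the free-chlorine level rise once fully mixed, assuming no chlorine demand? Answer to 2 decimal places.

4.18 ppm

Available chlorine delivered: 1180 g × 0.577 = 680.9 g as Cl₂.
Concentration rise: 680.9 g / 163,000 L = 4.177 mg/L = 4.18 ppm.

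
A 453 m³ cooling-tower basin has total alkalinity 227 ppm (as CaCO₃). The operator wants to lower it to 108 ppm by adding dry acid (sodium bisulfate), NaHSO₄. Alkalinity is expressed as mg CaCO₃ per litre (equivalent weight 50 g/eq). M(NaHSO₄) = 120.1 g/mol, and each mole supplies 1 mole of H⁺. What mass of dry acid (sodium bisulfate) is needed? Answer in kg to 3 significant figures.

Volume: 453 m³ = 453,000 L.
Alkalinity to neutralize: (227 − 108) = 119 mg/L as CaCO₃ × 453,000 L = 53,910 g as CaCO₃.
Equivalents of H⁺ required: 53,910 ÷ 50 g/eq = 1078 eq = 1078 mol NaHSO₄.
Mass of NaHSO₄: 1078 × 120.1 = 129,500 g.

129 kg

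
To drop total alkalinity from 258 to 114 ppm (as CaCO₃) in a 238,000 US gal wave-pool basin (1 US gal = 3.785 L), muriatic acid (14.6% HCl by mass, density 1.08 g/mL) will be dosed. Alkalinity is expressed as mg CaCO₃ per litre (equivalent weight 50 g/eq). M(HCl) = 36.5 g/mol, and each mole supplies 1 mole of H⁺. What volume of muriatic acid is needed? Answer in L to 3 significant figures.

601 L

Volume: 238,000 US gal × 3.785 L/gal = 900,830 L.
Alkalinity to neutralize: (258 − 114) = 144 mg/L as CaCO₃ × 900,830 L = 129,700 g as CaCO₃.
Equivalents of H⁺ required: 129,700 ÷ 50 g/eq = 2594 eq = 2594 mol HCl.
Mass of HCl: 2594 × 36.5 = 94,700 g.
Mass of 14.6% solution: 94,700 / 0.146 = 648,600 g.
Volume: 648,600 g ÷ 1.08 g/mL = 600,600 mL.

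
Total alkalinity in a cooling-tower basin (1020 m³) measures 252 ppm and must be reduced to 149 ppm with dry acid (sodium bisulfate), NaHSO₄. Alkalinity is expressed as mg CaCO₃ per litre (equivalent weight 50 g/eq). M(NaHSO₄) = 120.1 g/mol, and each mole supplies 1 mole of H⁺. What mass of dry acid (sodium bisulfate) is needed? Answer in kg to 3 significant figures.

252 kg

Volume: 1020 m³ = 1,020,000 L.
Alkalinity to neutralize: (252 − 149) = 103 mg/L as CaCO₃ × 1,020,000 L = 105,100 g as CaCO₃.
Equivalents of H⁺ required: 105,100 ÷ 50 g/eq = 2101 eq = 2101 mol NaHSO₄.
Mass of NaHSO₄: 2101 × 120.1 = 252,400 g.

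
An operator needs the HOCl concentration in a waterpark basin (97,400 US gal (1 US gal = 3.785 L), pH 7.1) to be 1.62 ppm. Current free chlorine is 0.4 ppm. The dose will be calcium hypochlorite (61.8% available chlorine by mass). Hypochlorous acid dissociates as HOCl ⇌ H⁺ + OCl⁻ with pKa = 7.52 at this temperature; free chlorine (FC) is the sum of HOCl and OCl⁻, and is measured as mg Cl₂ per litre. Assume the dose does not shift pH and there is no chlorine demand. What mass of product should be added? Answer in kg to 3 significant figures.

1.10 kg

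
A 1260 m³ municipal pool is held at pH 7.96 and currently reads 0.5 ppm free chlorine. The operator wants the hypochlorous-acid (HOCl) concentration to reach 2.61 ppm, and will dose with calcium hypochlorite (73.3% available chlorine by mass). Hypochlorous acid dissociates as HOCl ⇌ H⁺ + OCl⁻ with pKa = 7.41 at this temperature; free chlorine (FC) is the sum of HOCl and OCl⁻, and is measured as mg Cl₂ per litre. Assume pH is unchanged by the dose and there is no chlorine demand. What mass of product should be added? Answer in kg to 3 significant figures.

Volume: 1260 m³ = 1,260,000 L.
[OCl⁻]/[HOCl] = 10^(pH − pKa) = 10^(7.96 − 7.41) = 3.548; fraction as HOCl = 1/(1 + 3.548) = 0.2199.
Free chlorine required for 2.61 ppm HOCl: 2.61 / 0.2199 = 11.87 ppm.
FC to add: 11.87 − 0.5 = 11.37 mg/L as Cl₂.
Cl₂ equivalent: 11.37 mg/L × 1,260,000 L = 14,330 g.
Product at 73.3% available Cl: 14,330 / 0.733 = 19,550 g.

19.5 kg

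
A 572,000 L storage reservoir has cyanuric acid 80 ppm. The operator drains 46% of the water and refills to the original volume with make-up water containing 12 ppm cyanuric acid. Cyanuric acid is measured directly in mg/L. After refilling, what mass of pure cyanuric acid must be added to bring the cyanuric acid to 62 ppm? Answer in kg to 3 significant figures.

7.60 kg

After draining 46% and refilling: 80 × 0.54 + 12 × 0.46 = 48.72 ppm.
Deficit to target: 62 − 48.72 = 13.28 mg/L.
Mass: 13.28 mg/L × 572,000 L = 7596 g cyanuric acid.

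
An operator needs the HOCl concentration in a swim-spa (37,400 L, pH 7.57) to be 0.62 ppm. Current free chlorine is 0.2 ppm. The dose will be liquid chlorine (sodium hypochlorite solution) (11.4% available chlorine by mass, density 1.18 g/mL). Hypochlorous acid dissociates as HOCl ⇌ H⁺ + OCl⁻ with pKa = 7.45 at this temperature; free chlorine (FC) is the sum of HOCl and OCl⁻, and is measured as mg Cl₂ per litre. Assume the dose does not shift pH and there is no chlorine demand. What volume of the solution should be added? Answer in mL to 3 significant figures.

[OCl⁻]/[HOCl] = 10^(pH − pKa) = 10^(7.57 − 7.45) = 1.318; fraction as HOCl = 1/(1 + 1.318) = 0.4314.
Free chlorine required for 0.62 ppm HOCl: 0.62 / 0.4314 = 1.437 ppm.
FC to add: 1.437 − 0.2 = 1.237 mg/L as Cl₂.
Cl₂ equivalent: 1.237 mg/L × 37,400 L = 46.28 g.
Product at 11.4% available Cl: 46.28 / 0.114 = 405.9 g.
Volume: 405.9 g ÷ 1.18 g/mL = 344 mL.

344 mL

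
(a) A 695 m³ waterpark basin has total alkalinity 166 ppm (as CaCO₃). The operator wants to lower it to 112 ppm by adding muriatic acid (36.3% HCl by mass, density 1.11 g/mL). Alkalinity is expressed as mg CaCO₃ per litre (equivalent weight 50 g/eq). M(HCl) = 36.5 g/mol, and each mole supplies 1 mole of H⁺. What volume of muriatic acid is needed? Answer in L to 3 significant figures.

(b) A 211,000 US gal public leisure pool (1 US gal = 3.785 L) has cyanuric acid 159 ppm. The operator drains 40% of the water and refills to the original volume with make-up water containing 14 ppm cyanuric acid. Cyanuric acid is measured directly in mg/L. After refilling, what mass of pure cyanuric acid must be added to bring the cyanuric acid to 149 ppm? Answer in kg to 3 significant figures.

(a) 68.0 L; (b) 38.3 kg

(a) Volume: 695 m³ = 695,000 L.
(a) Alkalinity to neutralize: (166 − 112) = 54 mg/L as CaCO₃ × 695,000 L = 37,530 g as CaCO₃.
(a) Equivalents of H⁺ required: 37,530 ÷ 50 g/eq = 750.6 eq = 750.6 mol HCl.
(a) Mass of HCl: 750.6 × 36.5 = 27,400 g.
(a) Mass of 36.3% solution: 27,400 / 0.363 = 75,470 g.
(a) Volume: 75,470 g ÷ 1.11 g/mL = 67,990 mL.

(b) Volume: 211,000 US gal × 3.785 L/gal = 798,635 L.
(b) After draining 40% and refilling: 159 × 0.60 + 14 × 0.40 = 101 ppm.
(b) Deficit to target: 149 − 101 = 48 mg/L.
(b) Mass: 48 mg/L × 798,635 L = 38,330 g cyanuric acid.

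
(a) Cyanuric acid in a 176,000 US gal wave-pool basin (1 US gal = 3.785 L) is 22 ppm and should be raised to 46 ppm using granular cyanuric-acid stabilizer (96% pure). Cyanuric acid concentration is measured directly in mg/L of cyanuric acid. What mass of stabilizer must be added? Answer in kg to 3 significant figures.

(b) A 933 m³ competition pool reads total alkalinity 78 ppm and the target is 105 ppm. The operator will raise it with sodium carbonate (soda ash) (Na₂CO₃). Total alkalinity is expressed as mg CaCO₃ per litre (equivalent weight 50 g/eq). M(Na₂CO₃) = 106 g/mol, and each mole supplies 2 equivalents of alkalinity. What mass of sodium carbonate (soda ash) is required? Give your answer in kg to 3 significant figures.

(a) 16.7 kg; (b) 26.7 kg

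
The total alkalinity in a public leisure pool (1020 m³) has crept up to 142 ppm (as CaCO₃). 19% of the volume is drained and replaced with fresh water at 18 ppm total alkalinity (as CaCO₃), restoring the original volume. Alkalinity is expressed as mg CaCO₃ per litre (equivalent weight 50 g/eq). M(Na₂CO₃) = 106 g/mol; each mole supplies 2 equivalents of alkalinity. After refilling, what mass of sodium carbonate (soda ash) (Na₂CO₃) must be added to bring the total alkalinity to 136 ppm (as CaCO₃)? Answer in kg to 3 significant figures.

19.0 kg

Volume: 1020 m³ = 1,020,000 L.
After draining 19% and refilling: 142 × 0.81 + 18 × 0.19 = 118.44 ppm.
Deficit to target: 136 − 118.44 = 17.56 mg/L.
As CaCO₃: 17.56 mg/L × 1,020,000 L = 17,910 g; ÷ 50 g/eq ÷ 2 = 179.1 mol Na₂CO₃.
Mass: 179.1 × 106 = 18,990 g.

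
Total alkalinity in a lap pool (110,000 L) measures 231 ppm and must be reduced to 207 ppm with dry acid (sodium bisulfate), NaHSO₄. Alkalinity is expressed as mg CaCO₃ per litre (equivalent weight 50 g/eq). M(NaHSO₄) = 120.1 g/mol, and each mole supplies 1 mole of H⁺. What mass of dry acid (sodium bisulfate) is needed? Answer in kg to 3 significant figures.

6.34 kg

Alkalinity to neutralize: (231 − 207) = 24 mg/L as CaCO₃ × 110,000 L = 2640 g as CaCO₃.
Equivalents of H⁺ required: 2640 ÷ 50 g/eq = 52.8 eq = 52.8 mol NaHSO₄.
Mass of NaHSO₄: 52.8 × 120.1 = 6341 g.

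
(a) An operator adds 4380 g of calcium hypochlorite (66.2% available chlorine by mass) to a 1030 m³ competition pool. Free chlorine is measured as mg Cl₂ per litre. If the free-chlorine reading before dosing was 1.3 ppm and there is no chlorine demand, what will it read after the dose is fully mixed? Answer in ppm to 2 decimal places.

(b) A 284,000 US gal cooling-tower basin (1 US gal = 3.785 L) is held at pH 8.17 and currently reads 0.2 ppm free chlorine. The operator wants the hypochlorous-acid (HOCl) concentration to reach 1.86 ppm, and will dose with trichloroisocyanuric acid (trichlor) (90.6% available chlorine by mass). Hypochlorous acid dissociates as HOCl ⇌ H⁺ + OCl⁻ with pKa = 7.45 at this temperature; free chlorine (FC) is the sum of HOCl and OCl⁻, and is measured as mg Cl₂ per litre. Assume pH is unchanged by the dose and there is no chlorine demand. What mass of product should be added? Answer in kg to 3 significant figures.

(a) 4.12 ppm; (b) 13.6 kg

(a) Volume: 1030 m³ = 1,030,000 L.
(a) Available chlorine delivered: 4380 g × 0.662 = 2900 g as Cl₂.
(a) Concentration rise: 2900 g / 1,030,000 L = 2.815 mg/L = 2.82 ppm.
(a) Final FC: 1.3 + 2.82 = 4.12 ppm.

(b) Volume: 284,000 US gal × 3.785 L/gal = 1,074,940 L.
(b) [OCl⁻]/[HOCl] = 10^(pH − pKa) = 10^(8.17 − 7.45) = 5.248; fraction as HOCl = 1/(1 + 5.248) = 0.16.
(b) Free chlorine required for 1.86 ppm HOCl: 1.86 / 0.16 = 11.62 ppm.
(b) FC to add: 11.62 − 0.2 = 11.42 mg/L as Cl₂.
(b) Cl₂ equivalent: 11.42 mg/L × 1,074,940 L = 12,280 g.
(b) Product at 90.6% available Cl: 12,280 / 0.906 = 13,550 g.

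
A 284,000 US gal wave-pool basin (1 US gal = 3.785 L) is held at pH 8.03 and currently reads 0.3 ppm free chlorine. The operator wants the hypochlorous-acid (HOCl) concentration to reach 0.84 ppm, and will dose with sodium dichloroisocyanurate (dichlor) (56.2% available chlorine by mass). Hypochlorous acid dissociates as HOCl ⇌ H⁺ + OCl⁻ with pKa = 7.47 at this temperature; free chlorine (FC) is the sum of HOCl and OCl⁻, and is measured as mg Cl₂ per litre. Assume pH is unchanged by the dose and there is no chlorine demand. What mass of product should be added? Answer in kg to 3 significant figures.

Volume: 284,000 US gal × 3.785 L/gal = 1,074,940 L.
[OCl⁻]/[HOCl] = 10^(pH − pKa) = 10^(8.03 − 7.47) = 3.631; fraction as HOCl = 1/(1 + 3.631) = 0.2159.
Free chlorine required for 0.84 ppm HOCl: 0.84 / 0.2159 = 3.89 ppm.
FC to add: 3.89 − 0.3 = 3.59 mg/L as Cl₂.
Cl₂ equivalent: 3.59 mg/L × 1,074,940 L = 3859 g.
Product at 56.2% available Cl: 3859 / 0.562 = 6866 g.

6.87 kg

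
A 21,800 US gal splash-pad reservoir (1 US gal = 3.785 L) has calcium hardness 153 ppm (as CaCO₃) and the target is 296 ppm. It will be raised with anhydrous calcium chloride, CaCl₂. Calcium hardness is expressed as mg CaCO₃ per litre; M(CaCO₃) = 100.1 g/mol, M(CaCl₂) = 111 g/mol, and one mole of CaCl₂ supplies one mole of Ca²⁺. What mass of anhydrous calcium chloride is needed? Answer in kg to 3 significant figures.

Volume: 21,800 US gal × 3.785 L/gal = 82,513 L.
Hardness to add: (296 − 153) = 143 mg/L as CaCO₃ × 82,513 L = 11,800 g as CaCO₃.
Moles of Ca²⁺ (1 mol Ca²⁺ ≡ 1 mol CaCO₃): 11,800 / 100.1 g/mol = 117.9 mol.
Mass of CaCl₂: 117.9 × 111 = 13,080 g.

13.1 kg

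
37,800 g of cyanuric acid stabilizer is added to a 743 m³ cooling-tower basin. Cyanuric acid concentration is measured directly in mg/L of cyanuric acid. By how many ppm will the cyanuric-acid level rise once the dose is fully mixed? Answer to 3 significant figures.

50.9 ppm

Volume: 743 m³ = 743,000 L.
Rise: 37,800 g / 743,000 L × 1000 = 50.87 mg/L.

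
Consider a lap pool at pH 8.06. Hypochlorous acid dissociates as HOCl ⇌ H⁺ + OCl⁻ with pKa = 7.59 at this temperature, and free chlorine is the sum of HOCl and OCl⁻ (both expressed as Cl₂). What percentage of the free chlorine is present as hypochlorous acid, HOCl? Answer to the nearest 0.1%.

25.3%

[OCl⁻]/[HOCl] = 10^(pH − pKa) = 10^(8.06 − 7.59) = 10^0.47 = 2.951.
Fraction as HOCl = 1 / (1 + 2.951) = 0.2531.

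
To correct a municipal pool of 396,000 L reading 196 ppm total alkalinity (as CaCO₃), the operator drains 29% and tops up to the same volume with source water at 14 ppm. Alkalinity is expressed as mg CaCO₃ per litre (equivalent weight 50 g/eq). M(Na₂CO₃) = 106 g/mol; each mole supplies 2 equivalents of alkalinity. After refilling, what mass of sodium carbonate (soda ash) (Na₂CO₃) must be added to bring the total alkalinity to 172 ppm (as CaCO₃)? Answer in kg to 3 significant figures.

After draining 29% and refilling: 196 × 0.71 + 14 × 0.29 = 143.22 ppm.
Deficit to target: 172 − 143.22 = 28.78 mg/L.
As CaCO₃: 28.78 mg/L × 396,000 L = 11,400 g; ÷ 50 g/eq ÷ 2 = 114 mol Na₂CO₃.
Mass: 114 × 106 = 12,080 g.

12.1 kg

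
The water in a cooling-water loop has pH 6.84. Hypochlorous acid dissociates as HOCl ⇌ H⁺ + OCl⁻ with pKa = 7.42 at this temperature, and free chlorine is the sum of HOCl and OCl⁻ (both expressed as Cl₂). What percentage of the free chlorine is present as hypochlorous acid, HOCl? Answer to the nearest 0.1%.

[OCl⁻]/[HOCl] = 10^(pH − pKa) = 10^(6.84 − 7.42) = 10^-0.58 = 0.263.
Fraction as HOCl = 1 / (1 + 0.263) = 0.7917.

79.2%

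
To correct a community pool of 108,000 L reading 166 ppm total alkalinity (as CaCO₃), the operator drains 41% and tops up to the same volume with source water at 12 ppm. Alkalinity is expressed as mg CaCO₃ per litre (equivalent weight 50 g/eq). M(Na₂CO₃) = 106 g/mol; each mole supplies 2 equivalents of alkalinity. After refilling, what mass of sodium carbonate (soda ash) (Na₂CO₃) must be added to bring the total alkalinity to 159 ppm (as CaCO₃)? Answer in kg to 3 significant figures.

After draining 41% and refilling: 166 × 0.59 + 12 × 0.41 = 102.86 ppm.
Deficit to target: 159 − 102.86 = 56.14 mg/L.
As CaCO₃: 56.14 mg/L × 108,000 L = 6063 g; ÷ 50 g/eq ÷ 2 = 60.63 mol Na₂CO₃.
Mass: 60.63 × 106 = 6427 g.

6.43 kg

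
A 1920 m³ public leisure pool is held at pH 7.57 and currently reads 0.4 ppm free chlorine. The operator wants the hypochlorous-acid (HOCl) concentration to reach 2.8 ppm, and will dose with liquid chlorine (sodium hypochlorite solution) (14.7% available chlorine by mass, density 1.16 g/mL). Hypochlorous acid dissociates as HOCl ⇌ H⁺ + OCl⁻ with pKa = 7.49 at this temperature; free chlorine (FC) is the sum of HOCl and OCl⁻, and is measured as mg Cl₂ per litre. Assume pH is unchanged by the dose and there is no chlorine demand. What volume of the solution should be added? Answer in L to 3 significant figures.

Volume: 1920 m³ = 1,920,000 L.
[OCl⁻]/[HOCl] = 10^(pH − pKa) = 10^(7.57 − 7.49) = 1.202; fraction as HOCl = 1/(1 + 1.202) = 0.4541.
Free chlorine required for 2.8 ppm HOCl: 2.8 / 0.4541 = 6.166 ppm.
FC to add: 6.166 − 0.4 = 5.766 mg/L as Cl₂.
Cl₂ equivalent: 5.766 mg/L × 1,920,000 L = 11,070 g.
Product at 14.7% available Cl: 11,070 / 0.147 = 75,320 g.
Volume: 75,320 g ÷ 1.16 g/mL = 64,930 mL.

64.9 L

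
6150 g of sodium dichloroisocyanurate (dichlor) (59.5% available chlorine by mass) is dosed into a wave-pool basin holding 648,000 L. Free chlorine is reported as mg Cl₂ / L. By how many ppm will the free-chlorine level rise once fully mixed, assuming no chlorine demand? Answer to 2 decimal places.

Available chlorine delivered: 6150 g × 0.595 = 3659 g as Cl₂.
Concentration rise: 3659 g / 648,000 L = 5.647 mg/L = 5.65 ppm.

5.65 ppm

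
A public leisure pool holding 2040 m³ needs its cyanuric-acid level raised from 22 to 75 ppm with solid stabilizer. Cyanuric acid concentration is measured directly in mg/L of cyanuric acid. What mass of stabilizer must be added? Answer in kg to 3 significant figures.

108 kg

Volume: 2040 m³ = 2,040,000 L.
CYA to add: (75 − 22) = 53 mg/L × 2,040,000 L = 108,100 g cyanuric acid.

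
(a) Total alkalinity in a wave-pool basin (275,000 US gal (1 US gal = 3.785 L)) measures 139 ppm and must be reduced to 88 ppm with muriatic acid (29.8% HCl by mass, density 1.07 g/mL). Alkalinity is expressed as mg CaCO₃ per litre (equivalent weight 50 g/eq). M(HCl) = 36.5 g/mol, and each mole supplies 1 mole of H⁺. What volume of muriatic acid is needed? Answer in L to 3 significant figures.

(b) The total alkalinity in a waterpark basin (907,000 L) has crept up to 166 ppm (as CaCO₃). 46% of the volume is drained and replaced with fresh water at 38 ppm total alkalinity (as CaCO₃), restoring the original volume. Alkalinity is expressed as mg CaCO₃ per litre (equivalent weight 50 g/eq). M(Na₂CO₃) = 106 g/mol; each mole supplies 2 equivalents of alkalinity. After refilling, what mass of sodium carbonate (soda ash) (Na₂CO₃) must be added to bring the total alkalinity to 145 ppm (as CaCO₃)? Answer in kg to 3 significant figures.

(a) Volume: 275,000 US gal × 3.785 L/gal = 1,040,875 L.
(a) Alkalinity to neutralize: (139 − 88) = 51 mg/L as CaCO₃ × 1,040,875 L = 53,080 g as CaCO₃.
(a) Equivalents of H⁺ required: 53,080 ÷ 50 g/eq = 1062 eq = 1062 mol HCl.
(a) Mass of HCl: 1062 × 36.5 = 38,750 g.
(a) Mass of 29.8% solution: 38,750 / 0.298 = 130,000 g.
(a) Volume: 130,000 g ÷ 1.07 g/mL = 121,500 mL.

(b) After draining 46% and refilling: 166 × 0.54 + 38 × 0.46 = 107.12 ppm.
(b) Deficit to target: 145 − 107.12 = 37.88 mg/L.
(b) As CaCO₃: 37.88 mg/L × 907,000 L = 34,360 g; ÷ 50 g/eq ÷ 2 = 343.6 mol Na₂CO₃.
(b) Mass: 343.6 × 106 = 36,420 g.

(a) 122 L; (b) 36.4 kg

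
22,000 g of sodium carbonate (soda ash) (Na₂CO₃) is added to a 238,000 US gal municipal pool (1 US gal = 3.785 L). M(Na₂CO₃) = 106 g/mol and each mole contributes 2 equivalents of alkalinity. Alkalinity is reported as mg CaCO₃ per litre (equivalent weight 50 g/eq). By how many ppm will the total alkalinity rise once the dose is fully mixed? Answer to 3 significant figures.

Volume: 238,000 US gal × 3.785 L/gal = 900,830 L.
Moles of Na₂CO₃: 22,000 g ÷ 106 g/mol = 207.5 mol → 415.1 eq of alkalinity.
As CaCO₃: 415.1 eq × 50 g/eq = 20,750 g.
Rise: 20,750 g / 900,830 L × 1000 = 23.04 mg/L.

23.0 ppm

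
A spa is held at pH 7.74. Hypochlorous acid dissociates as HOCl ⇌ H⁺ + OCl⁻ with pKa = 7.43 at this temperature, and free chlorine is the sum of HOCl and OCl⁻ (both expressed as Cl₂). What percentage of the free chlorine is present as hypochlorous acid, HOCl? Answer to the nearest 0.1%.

[OCl⁻]/[HOCl] = 10^(pH − pKa) = 10^(7.74 − 7.43) = 10^0.31 = 2.042.
Fraction as HOCl = 1 / (1 + 2.042) = 0.3288.

32.9%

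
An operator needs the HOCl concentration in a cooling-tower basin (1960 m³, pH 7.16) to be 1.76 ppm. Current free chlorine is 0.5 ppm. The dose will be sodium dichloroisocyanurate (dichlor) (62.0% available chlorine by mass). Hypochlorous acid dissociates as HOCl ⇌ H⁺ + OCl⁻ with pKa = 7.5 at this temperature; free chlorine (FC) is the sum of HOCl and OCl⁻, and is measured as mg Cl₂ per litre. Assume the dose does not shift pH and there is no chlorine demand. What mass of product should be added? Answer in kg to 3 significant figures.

Volume: 1960 m³ = 1,960,000 L.
[OCl⁻]/[HOCl] = 10^(pH − pKa) = 10^(7.16 − 7.5) = 0.4571; fraction as HOCl = 1/(1 + 0.4571) = 0.6863.
Free chlorine required for 1.76 ppm HOCl: 1.76 / 0.6863 = 2.564 ppm.
FC to add: 2.564 − 0.5 = 2.064 mg/L as Cl₂.
Cl₂ equivalent: 2.064 mg/L × 1,960,000 L = 4046 g.
Product at 62.0% available Cl: 4046 / 0.62 = 6526 g.

6.53 kg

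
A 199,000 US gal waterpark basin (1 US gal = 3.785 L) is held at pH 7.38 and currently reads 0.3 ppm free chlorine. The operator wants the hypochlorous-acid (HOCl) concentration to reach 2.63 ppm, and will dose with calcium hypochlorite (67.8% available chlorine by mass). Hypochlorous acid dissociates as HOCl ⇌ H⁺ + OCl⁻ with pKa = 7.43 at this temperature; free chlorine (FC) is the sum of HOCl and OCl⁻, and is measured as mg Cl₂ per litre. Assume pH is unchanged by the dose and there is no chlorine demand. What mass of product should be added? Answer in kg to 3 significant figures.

5.19 kg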